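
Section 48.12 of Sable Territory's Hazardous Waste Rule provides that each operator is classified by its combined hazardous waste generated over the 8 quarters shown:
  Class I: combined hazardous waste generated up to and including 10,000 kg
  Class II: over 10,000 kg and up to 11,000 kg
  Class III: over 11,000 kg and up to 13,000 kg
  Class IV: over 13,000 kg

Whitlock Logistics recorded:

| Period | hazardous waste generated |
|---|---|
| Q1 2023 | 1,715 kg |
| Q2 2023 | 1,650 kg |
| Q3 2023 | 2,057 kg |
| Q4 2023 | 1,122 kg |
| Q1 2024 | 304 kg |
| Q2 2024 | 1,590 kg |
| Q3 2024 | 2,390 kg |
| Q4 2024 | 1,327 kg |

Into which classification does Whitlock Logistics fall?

Class III

Combined hazardous waste generated: 1,715 kg + 1,650 kg + 2,057 kg + 1,122 kg + 304 kg + 1,590 kg + 2,390 kg + 1,327 kg = 12,155 kg.
11,000 kg < 12,155 kg ≤ 13,000 kg, so Class III applies.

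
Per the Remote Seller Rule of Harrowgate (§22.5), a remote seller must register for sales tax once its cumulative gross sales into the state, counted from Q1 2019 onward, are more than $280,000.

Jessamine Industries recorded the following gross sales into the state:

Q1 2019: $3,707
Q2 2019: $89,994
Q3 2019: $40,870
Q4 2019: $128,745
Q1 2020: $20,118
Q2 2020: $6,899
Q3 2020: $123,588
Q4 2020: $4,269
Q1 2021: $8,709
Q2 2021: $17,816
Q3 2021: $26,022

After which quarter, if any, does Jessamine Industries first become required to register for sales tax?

Q1 2020

Through Q1 2019: $3,707
Through Q2 2019: $93,701
Through Q3 2019: $134,571
Through Q4 2019: $263,316
Through Q1 2020: $283,434 ← exceeds threshold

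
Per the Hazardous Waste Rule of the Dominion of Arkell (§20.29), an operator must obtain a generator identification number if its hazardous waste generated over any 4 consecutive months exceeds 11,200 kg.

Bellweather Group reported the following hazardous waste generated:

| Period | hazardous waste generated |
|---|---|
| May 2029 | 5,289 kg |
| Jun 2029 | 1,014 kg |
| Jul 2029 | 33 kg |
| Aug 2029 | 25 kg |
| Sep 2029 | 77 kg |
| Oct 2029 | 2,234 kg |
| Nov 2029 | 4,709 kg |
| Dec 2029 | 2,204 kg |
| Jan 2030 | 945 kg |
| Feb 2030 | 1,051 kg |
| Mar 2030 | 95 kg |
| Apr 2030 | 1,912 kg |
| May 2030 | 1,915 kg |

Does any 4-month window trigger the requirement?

May 2029–Aug 2029: 5,289 kg + 1,014 kg + 33 kg + 25 kg = 6,361 kg (under)
Jun 2029–Sep 2029: 1,014 kg + 33 kg + 25 kg + 77 kg = 1,149 kg (under)
Jul 2029–Oct 2029: 33 kg + 25 kg + 77 kg + 2,234 kg = 2,369 kg (under)
Aug 2029–Nov 2029: 25 kg + 77 kg + 2,234 kg + 4,709 kg = 7,045 kg (under)
Sep 2029–Dec 2029: 77 kg + 2,234 kg + 4,709 kg + 2,204 kg = 9,224 kg (under)
Oct 2029–Jan 2030: 2,234 kg + 4,709 kg + 2,204 kg + 945 kg = 10,092 kg (under)
Nov 2029–Feb 2030: 4,709 kg + 2,204 kg + 945 kg + 1,051 kg = 8,909 kg (under)
Dec 2029–Mar 2030: 2,204 kg + 945 kg + 1,051 kg + 95 kg = 4,295 kg (under)
Jan 2030–Apr 2030: 945 kg + 1,051 kg + 95 kg + 1,912 kg = 4,003 kg (under)
Feb 2030–May 2030: 1,051 kg + 95 kg + 1,912 kg + 1,915 kg = 4,973 kg (under)
No window exceeds 11,200 kg.

No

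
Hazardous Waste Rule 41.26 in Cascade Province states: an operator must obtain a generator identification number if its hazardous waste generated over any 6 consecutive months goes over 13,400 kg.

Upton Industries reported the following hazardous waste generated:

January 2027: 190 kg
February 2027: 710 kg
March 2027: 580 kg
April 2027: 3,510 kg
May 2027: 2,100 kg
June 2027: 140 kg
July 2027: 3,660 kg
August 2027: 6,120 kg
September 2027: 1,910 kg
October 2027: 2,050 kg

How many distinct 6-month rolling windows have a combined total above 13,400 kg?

January 2027–June 2027: 190 kg + 710 kg + 580 kg + 3,510 kg + 2,100 kg + 140 kg = 7,230 kg (under)
February 2027–July 2027: 710 kg + 580 kg + 3,510 kg + 2,100 kg + 140 kg + 3,660 kg = 10,700 kg (under)
March 2027–August 2027: 580 kg + 3,510 kg + 2,100 kg + 140 kg + 3,660 kg + 6,120 kg = 16,110 kg (over)
April 2027–September 2027: 3,510 kg + 2,100 kg + 140 kg + 3,660 kg + 6,120 kg + 1,910 kg = 17,440 kg (over)
May 2027–October 2027: 2,100 kg + 140 kg + 3,660 kg + 6,120 kg + 1,910 kg + 2,050 kg = 15,980 kg (over)
3 windows exceed the threshold.

3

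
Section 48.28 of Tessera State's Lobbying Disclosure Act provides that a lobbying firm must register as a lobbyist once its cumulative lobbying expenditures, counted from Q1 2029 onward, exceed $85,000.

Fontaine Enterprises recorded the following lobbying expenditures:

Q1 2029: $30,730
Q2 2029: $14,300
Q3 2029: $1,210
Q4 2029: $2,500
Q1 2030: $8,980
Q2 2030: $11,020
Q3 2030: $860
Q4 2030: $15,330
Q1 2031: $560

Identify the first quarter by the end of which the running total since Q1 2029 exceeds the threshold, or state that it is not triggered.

Through Q1 2029: $30,730
Through Q2 2029: $45,030
Through Q3 2029: $46,240
Through Q4 2029: $48,740
Through Q1 2030: $57,720
Through Q2 2030: $68,740
Through Q3 2030: $69,600
Through Q4 2030: $84,930
Through Q1 2031: $85,490 ← exceeds threshold

Q1 2031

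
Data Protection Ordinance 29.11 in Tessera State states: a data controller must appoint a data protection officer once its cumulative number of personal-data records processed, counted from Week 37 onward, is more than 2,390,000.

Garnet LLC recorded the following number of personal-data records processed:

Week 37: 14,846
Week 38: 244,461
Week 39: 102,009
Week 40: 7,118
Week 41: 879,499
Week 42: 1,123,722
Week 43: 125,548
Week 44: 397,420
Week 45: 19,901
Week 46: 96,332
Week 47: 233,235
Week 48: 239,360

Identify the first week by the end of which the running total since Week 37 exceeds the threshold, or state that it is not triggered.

Through Week 37: 14,846
Through Week 38: 259,307
Through Week 39: 361,316
Through Week 40: 368,434
Through Week 41: 1,247,933
Through Week 42: 2,371,655
Through Week 43: 2,497,203 ← exceeds threshold

Week 43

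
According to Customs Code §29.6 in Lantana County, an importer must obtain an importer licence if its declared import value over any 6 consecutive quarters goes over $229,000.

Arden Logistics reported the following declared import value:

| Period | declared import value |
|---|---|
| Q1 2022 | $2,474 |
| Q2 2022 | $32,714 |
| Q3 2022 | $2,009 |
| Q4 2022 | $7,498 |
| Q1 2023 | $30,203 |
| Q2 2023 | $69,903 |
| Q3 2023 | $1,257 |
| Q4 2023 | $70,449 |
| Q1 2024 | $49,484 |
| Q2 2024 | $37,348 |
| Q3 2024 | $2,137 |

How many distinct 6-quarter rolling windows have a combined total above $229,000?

2

Q1 2022–Q2 2023: $2,474 + $32,714 + $2,009 + $7,498 + $30,203 + $69,903 = $144,801 (under)
Q2 2022–Q3 2023: $32,714 + $2,009 + $7,498 + $30,203 + $69,903 + $1,257 = $143,584 (under)
Q3 2022–Q4 2023: $2,009 + $7,498 + $30,203 + $69,903 + $1,257 + $70,449 = $181,319 (under)
Q4 2022–Q1 2024: $7,498 + $30,203 + $69,903 + $1,257 + $70,449 + $49,484 = $228,794 (under)
Q1 2023–Q2 2024: $30,203 + $69,903 + $1,257 + $70,449 + $49,484 + $37,348 = $258,644 (over)
Q2 2023–Q3 2024: $69,903 + $1,257 + $70,449 + $49,484 + $37,348 + $2,137 = $230,578 (over)
2 windows exceed the threshold.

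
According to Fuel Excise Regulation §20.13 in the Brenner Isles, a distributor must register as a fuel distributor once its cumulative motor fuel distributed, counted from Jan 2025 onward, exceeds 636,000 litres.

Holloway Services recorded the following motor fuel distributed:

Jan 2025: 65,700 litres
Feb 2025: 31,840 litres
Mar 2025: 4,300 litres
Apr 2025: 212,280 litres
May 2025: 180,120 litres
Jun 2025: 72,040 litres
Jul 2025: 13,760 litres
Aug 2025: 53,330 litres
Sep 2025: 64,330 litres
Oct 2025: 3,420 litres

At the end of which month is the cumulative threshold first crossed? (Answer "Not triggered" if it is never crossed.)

Sep 2025

Through Jan 2025: 65,700 litres
Through Feb 2025: 97,540 litres
Through Mar 2025: 101,840 litres
Through Apr 2025: 314,120 litres
Through May 2025: 494,240 litres
Through Jun 2025: 566,280 litres
Through Jul 2025: 580,040 litres
Through Aug 2025: 633,370 litres
Through Sep 2025: 697,700 litres ← exceeds threshold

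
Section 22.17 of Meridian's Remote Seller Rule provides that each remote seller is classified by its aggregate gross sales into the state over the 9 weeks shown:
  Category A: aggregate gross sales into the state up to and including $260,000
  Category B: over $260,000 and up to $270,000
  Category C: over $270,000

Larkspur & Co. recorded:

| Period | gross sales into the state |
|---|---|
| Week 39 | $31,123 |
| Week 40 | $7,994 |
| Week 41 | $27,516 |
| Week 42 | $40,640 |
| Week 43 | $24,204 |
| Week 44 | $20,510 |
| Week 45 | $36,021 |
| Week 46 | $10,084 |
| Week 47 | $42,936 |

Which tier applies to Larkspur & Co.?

Category A

Aggregate gross sales into the state: $31,123 + $7,994 + $27,516 + $40,640 + $24,204 + $20,510 + $36,021 + $10,084 + $42,936 = $241,028.
$241,028 ≤ $260,000, so Category A applies.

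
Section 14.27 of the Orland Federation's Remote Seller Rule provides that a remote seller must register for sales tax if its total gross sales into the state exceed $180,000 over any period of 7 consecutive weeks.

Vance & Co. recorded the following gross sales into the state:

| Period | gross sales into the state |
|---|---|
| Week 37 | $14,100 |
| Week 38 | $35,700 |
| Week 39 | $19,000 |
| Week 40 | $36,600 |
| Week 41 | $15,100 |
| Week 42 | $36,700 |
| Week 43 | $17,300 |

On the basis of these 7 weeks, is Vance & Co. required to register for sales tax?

No

Total gross sales into the state: $14,100 + $35,700 + $19,000 + $36,600 + $15,100 + $36,700 + $17,300 = $174,500.
$174,500 ≤ $180,000, so the threshold is not exceeded.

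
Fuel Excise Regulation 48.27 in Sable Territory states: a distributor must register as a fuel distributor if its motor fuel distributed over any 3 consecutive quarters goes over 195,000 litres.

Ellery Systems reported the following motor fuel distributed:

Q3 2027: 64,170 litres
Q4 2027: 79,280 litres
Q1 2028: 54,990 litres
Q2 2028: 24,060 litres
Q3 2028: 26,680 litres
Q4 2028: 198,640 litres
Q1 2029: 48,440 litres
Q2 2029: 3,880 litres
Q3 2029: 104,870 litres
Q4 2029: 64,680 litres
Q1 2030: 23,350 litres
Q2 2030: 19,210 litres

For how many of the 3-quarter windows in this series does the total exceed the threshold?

Q3 2027–Q1 2028: 64,170 litres + 79,280 litres + 54,990 litres = 198,440 litres (over)
Q4 2027–Q2 2028: 79,280 litres + 54,990 litres + 24,060 litres = 158,330 litres (under)
Q1 2028–Q3 2028: 54,990 litres + 24,060 litres + 26,680 litres = 105,730 litres (under)
Q2 2028–Q4 2028: 24,060 litres + 26,680 litres + 198,640 litres = 249,380 litres (over)
Q3 2028–Q1 2029: 26,680 litres + 198,640 litres + 48,440 litres = 273,760 litres (over)
Q4 2028–Q2 2029: 198,640 litres + 48,440 litres + 3,880 litres = 250,960 litres (over)
Q1 2029–Q3 2029: 48,440 litres + 3,880 litres + 104,870 litres = 157,190 litres (under)
Q2 2029–Q4 2029: 3,880 litres + 104,870 litres + 64,680 litres = 173,430 litres (under)
Q3 2029–Q1 2030: 104,870 litres + 64,680 litres + 23,350 litres = 192,900 litres (under)
Q4 2029–Q2 2030: 64,680 litres + 23,350 litres + 19,210 litres = 107,240 litres (under)
4 windows exceed the threshold.

4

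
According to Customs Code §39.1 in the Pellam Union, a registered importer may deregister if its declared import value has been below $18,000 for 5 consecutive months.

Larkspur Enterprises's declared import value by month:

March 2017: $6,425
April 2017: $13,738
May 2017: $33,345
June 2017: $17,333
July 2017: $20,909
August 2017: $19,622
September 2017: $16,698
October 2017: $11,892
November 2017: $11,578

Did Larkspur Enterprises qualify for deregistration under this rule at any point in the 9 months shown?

No

Months below $18,000: March 2017, April 2017, June 2017, September 2017, October 2017, November 2017.
Longest run of consecutive months below the threshold: 3.
3 < 5, so Larkspur Enterprises never became eligible.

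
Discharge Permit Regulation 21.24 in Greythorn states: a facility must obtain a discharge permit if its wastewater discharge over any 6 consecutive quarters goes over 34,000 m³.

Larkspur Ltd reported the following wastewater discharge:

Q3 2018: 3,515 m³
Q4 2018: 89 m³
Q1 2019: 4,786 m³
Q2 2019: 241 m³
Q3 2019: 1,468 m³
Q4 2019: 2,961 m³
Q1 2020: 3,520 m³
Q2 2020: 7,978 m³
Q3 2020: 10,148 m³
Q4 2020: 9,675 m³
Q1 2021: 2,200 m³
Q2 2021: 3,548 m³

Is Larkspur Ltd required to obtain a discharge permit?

Q3 2018–Q4 2019: 3,515 m³ + 89 m³ + 4,786 m³ + 241 m³ + 1,468 m³ + 2,961 m³ = 13,060 m³ (under)
Q4 2018–Q1 2020: 89 m³ + 4,786 m³ + 241 m³ + 1,468 m³ + 2,961 m³ + 3,520 m³ = 13,065 m³ (under)
Q1 2019–Q2 2020: 4,786 m³ + 241 m³ + 1,468 m³ + 2,961 m³ + 3,520 m³ + 7,978 m³ = 20,954 m³ (under)
Q2 2019–Q3 2020: 241 m³ + 1,468 m³ + 2,961 m³ + 3,520 m³ + 7,978 m³ + 10,148 m³ = 26,316 m³ (under)
Q3 2019–Q4 2020: 1,468 m³ + 2,961 m³ + 3,520 m³ + 7,978 m³ + 10,148 m³ + 9,675 m³ = 35,750 m³ (over)
Q4 2019–Q1 2021: 2,961 m³ + 3,520 m³ + 7,978 m³ + 10,148 m³ + 9,675 m³ + 2,200 m³ = 36,482 m³ (over)
Q1 2020–Q2 2021: 3,520 m³ + 7,978 m³ + 10,148 m³ + 9,675 m³ + 2,200 m³ + 3,548 m³ = 37,069 m³ (over)
At least one window exceeds 34,000 m³.

Yes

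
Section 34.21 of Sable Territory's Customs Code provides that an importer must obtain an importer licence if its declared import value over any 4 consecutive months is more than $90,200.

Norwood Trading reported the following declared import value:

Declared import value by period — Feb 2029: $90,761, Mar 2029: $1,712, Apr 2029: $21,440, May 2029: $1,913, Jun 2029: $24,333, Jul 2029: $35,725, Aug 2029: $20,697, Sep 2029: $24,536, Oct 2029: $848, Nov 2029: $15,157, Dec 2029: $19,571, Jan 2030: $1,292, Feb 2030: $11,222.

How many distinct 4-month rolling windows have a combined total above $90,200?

2

Feb 2029–May 2029: $90,761 + $1,712 + $21,440 + $1,913 = $115,826 (over)
Mar 2029–Jun 2029: $1,712 + $21,440 + $1,913 + $24,333 = $49,398 (under)
Apr 2029–Jul 2029: $21,440 + $1,913 + $24,333 + $35,725 = $83,411 (under)
May 2029–Aug 2029: $1,913 + $24,333 + $35,725 + $20,697 = $82,668 (under)
Jun 2029–Sep 2029: $24,333 + $35,725 + $20,697 + $24,536 = $105,291 (over)
Jul 2029–Oct 2029: $35,725 + $20,697 + $24,536 + $848 = $81,806 (under)
Aug 2029–Nov 2029: $20,697 + $24,536 + $848 + $15,157 = $61,238 (under)
Sep 2029–Dec 2029: $24,536 + $848 + $15,157 + $19,571 = $60,112 (under)
Oct 2029–Jan 2030: $848 + $15,157 + $19,571 + $1,292 = $36,868 (under)
Nov 2029–Feb 2030: $15,157 + $19,571 + $1,292 + $11,222 = $47,242 (under)
2 windows exceed the threshold.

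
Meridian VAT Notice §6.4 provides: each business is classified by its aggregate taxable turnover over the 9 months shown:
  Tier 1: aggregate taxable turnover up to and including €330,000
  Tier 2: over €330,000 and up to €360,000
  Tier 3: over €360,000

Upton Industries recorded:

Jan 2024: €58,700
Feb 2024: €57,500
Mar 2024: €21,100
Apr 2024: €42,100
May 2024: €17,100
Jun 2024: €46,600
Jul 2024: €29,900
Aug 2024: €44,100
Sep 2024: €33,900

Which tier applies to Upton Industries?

Tier 2

Aggregate taxable turnover: €58,700 + €57,500 + €21,100 + €42,100 + €17,100 + €46,600 + €29,900 + €44,100 + €33,900 = €351,000.
€330,000 < €351,000 ≤ €360,000, so Tier 2 applies.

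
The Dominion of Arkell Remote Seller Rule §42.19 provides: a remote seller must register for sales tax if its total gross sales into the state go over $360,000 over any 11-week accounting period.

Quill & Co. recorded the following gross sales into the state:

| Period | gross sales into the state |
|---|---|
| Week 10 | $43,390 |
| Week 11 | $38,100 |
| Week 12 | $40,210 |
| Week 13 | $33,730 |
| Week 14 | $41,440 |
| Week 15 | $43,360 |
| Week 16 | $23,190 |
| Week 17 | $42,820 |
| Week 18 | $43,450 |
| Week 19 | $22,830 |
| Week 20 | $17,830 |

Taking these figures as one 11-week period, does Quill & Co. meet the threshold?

Yes

Total gross sales into the state: $43,390 + $38,100 + $40,210 + $33,730 + $41,440 + $43,360 + $23,190 + $42,820 + $43,450 + $22,830 + $17,830 = $390,350.
$390,350 > $360,000, so the threshold is exceeded.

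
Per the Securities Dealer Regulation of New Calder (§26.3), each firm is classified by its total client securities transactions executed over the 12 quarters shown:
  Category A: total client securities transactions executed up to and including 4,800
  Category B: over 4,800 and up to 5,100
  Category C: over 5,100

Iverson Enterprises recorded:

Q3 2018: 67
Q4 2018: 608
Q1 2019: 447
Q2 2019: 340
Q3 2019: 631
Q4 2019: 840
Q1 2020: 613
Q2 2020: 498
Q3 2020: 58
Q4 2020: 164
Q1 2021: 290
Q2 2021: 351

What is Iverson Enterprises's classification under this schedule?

Total client securities transactions executed: 67 + 608 + 447 + 340 + 631 + 840 + 613 + 498 + 58 + 164 + 290 + 351 = 4,907.
4,800 < 4,907 ≤ 5,100, so Category B applies.

Category B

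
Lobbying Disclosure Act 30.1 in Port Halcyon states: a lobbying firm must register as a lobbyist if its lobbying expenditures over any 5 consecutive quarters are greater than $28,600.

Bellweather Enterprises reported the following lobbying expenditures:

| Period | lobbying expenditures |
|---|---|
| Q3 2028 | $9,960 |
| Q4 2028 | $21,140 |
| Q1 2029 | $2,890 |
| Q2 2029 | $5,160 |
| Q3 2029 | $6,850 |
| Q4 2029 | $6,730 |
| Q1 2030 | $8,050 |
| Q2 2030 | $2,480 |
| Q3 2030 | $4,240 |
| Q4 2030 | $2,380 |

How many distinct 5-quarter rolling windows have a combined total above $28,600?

Q3 2028–Q3 2029: $9,960 + $21,140 + $2,890 + $5,160 + $6,850 = $46,000 (over)
Q4 2028–Q4 2029: $21,140 + $2,890 + $5,160 + $6,850 + $6,730 = $42,770 (over)
Q1 2029–Q1 2030: $2,890 + $5,160 + $6,850 + $6,730 + $8,050 = $29,680 (over)
Q2 2029–Q2 2030: $5,160 + $6,850 + $6,730 + $8,050 + $2,480 = $29,270 (over)
Q3 2029–Q3 2030: $6,850 + $6,730 + $8,050 + $2,480 + $4,240 = $28,350 (under)
Q4 2029–Q4 2030: $6,730 + $8,050 + $2,480 + $4,240 + $2,380 = $23,880 (under)
4 windows exceed the threshold.

4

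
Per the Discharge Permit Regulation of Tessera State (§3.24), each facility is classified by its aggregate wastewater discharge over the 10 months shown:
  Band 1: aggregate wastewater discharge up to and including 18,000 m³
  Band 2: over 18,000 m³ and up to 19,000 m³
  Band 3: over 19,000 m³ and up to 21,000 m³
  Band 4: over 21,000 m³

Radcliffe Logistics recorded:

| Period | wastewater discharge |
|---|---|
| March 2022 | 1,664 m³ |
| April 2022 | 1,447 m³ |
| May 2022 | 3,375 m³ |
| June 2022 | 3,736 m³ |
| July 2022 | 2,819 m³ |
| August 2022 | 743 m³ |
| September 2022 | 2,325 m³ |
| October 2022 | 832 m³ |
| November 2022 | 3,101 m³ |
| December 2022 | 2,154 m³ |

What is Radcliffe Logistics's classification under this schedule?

Band 4

Aggregate wastewater discharge: 1,664 m³ + 1,447 m³ + 3,375 m³ + 3,736 m³ + 2,819 m³ + 743 m³ + 2,325 m³ + 832 m³ + 3,101 m³ + 2,154 m³ = 22,196 m³.
22,196 m³ > 21,000 m³, so Band 4 applies.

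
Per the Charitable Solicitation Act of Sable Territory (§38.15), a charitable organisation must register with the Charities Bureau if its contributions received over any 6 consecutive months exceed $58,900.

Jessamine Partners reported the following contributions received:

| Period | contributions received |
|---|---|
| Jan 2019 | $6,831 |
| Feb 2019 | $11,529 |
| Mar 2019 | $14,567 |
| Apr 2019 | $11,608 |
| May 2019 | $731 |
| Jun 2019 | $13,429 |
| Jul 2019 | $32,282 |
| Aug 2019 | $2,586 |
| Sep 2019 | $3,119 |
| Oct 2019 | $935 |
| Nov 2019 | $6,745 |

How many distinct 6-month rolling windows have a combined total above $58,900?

Jan 2019–Jun 2019: $6,831 + $11,529 + $14,567 + $11,608 + $731 + $13,429 = $58,695 (under)
Feb 2019–Jul 2019: $11,529 + $14,567 + $11,608 + $731 + $13,429 + $32,282 = $84,146 (over)
Mar 2019–Aug 2019: $14,567 + $11,608 + $731 + $13,429 + $32,282 + $2,586 = $75,203 (over)
Apr 2019–Sep 2019: $11,608 + $731 + $13,429 + $32,282 + $2,586 + $3,119 = $63,755 (over)
May 2019–Oct 2019: $731 + $13,429 + $32,282 + $2,586 + $3,119 + $935 = $53,082 (under)
Jun 2019–Nov 2019: $13,429 + $32,282 + $2,586 + $3,119 + $935 + $6,745 = $59,096 (over)
4 windows exceed the threshold.

4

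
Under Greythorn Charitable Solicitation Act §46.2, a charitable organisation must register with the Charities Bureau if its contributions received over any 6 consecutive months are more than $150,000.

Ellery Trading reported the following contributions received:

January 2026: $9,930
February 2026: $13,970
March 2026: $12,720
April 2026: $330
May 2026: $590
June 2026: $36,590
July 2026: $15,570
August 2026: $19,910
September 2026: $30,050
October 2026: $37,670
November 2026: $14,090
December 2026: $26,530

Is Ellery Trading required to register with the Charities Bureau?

January 2026–June 2026: $9,930 + $13,970 + $12,720 + $330 + $590 + $36,590 = $74,130 (under)
February 2026–July 2026: $13,970 + $12,720 + $330 + $590 + $36,590 + $15,570 = $79,770 (under)
March 2026–August 2026: $12,720 + $330 + $590 + $36,590 + $15,570 + $19,910 = $85,710 (under)
April 2026–September 2026: $330 + $590 + $36,590 + $15,570 + $19,910 + $30,050 = $103,040 (under)
May 2026–October 2026: $590 + $36,590 + $15,570 + $19,910 + $30,050 + $37,670 = $140,380 (under)
June 2026–November 2026: $36,590 + $15,570 + $19,910 + $30,050 + $37,670 + $14,090 = $153,880 (over)
July 2026–December 2026: $15,570 + $19,910 + $30,050 + $37,670 + $14,090 + $26,530 = $143,820 (under)
At least one window exceeds $150,000.

Yes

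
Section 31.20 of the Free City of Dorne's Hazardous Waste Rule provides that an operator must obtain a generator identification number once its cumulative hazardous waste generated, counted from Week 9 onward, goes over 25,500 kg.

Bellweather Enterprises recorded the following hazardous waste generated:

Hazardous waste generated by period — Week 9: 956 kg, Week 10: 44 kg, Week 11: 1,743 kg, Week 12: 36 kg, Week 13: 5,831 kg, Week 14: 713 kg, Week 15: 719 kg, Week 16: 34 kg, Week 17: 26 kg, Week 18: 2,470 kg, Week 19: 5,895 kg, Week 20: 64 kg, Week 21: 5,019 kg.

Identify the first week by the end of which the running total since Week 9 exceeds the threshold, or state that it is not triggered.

Not triggered

Through Week 9: 956 kg
Through Week 10: 1,000 kg
Through Week 11: 2,743 kg
Through Week 12: 2,779 kg
Through Week 13: 8,610 kg
Through Week 14: 9,323 kg
Through Week 15: 10,042 kg
Through Week 16: 10,076 kg
Through Week 17: 10,102 kg
Through Week 18: 12,572 kg
Through Week 19: 18,467 kg
Through Week 20: 18,531 kg
Through Week 21: 23,550 kg
Final cumulative total 23,550 kg ≤ 25,500 kg; the threshold is never exceeded.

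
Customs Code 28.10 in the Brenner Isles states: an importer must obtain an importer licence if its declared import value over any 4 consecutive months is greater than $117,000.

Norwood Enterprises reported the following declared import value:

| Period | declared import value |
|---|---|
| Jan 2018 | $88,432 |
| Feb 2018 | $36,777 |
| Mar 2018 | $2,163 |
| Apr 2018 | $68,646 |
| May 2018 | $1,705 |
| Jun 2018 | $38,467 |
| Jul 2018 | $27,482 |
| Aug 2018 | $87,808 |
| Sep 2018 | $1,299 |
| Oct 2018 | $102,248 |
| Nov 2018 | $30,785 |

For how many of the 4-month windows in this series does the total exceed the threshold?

6

Jan 2018–Apr 2018: $88,432 + $36,777 + $2,163 + $68,646 = $196,018 (over)
Feb 2018–May 2018: $36,777 + $2,163 + $68,646 + $1,705 = $109,291 (under)
Mar 2018–Jun 2018: $2,163 + $68,646 + $1,705 + $38,467 = $110,981 (under)
Apr 2018–Jul 2018: $68,646 + $1,705 + $38,467 + $27,482 = $136,300 (over)
May 2018–Aug 2018: $1,705 + $38,467 + $27,482 + $87,808 = $155,462 (over)
Jun 2018–Sep 2018: $38,467 + $27,482 + $87,808 + $1,299 = $155,056 (over)
Jul 2018–Oct 2018: $27,482 + $87,808 + $1,299 + $102,248 = $218,837 (over)
Aug 2018–Nov 2018: $87,808 + $1,299 + $102,248 + $30,785 = $222,140 (over)
6 windows exceed the threshold.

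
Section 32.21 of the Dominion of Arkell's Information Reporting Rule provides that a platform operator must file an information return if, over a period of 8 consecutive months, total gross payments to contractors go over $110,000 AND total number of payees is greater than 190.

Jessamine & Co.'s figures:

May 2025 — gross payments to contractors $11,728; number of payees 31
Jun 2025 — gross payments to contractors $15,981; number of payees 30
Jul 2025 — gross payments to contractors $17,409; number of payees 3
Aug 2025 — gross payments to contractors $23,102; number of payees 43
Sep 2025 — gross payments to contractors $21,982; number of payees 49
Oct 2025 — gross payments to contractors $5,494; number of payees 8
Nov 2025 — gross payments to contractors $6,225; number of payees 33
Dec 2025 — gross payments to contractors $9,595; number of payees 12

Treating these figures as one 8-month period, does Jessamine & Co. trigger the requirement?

Total gross payments to contractors: $11,728 + $15,981 + $17,409 + $23,102 + $21,982 + $5,494 + $6,225 + $9,595 = $111,516 (> $110,000).
Total number of payees: 31 + 30 + 3 + 43 + 49 + 8 + 33 + 12 = 209 (> 190).
The test is 'and': both thresholds are exceeded.

Yes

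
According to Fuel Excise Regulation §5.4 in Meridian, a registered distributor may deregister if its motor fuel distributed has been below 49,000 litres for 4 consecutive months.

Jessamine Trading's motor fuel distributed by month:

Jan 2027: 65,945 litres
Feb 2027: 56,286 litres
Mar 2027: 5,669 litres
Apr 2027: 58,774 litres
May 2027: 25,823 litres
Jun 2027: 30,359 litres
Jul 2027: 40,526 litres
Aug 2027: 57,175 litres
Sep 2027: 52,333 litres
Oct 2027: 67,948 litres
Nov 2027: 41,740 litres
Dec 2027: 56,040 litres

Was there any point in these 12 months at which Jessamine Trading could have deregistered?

No

Months below 49,000 litres: Mar 2027, May 2027, Jun 2027, Jul 2027, Nov 2027.
Longest run of consecutive months below the threshold: 3.
3 < 4, so Jessamine Trading never became eligible.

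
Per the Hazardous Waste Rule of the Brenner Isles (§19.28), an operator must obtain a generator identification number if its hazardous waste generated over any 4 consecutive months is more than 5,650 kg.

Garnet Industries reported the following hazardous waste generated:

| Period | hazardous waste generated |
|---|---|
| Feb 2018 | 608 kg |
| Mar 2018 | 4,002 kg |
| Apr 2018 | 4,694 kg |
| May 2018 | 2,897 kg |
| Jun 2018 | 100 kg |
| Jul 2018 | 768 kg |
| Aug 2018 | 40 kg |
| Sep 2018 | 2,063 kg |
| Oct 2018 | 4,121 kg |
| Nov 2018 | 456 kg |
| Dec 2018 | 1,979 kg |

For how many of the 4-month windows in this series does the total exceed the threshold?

6

Feb 2018–May 2018: 608 kg + 4,002 kg + 4,694 kg + 2,897 kg = 12,201 kg (over)
Mar 2018–Jun 2018: 4,002 kg + 4,694 kg + 2,897 kg + 100 kg = 11,693 kg (over)
Apr 2018–Jul 2018: 4,694 kg + 2,897 kg + 100 kg + 768 kg = 8,459 kg (over)
May 2018–Aug 2018: 2,897 kg + 100 kg + 768 kg + 40 kg = 3,805 kg (under)
Jun 2018–Sep 2018: 100 kg + 768 kg + 40 kg + 2,063 kg = 2,971 kg (under)
Jul 2018–Oct 2018: 768 kg + 40 kg + 2,063 kg + 4,121 kg = 6,992 kg (over)
Aug 2018–Nov 2018: 40 kg + 2,063 kg + 4,121 kg + 456 kg = 6,680 kg (over)
Sep 2018–Dec 2018: 2,063 kg + 4,121 kg + 456 kg + 1,979 kg = 8,619 kg (over)
6 windows exceed the threshold.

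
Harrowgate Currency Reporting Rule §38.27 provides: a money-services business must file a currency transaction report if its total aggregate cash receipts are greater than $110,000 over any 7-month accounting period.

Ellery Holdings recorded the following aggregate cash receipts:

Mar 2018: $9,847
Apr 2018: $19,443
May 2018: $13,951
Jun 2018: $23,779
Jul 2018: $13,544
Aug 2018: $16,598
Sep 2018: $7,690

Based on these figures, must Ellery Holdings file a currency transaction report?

Total aggregate cash receipts: $9,847 + $19,443 + $13,951 + $23,779 + $13,544 + $16,598 + $7,690 = $104,852.
$104,852 ≤ $110,000, so the threshold is not exceeded.

No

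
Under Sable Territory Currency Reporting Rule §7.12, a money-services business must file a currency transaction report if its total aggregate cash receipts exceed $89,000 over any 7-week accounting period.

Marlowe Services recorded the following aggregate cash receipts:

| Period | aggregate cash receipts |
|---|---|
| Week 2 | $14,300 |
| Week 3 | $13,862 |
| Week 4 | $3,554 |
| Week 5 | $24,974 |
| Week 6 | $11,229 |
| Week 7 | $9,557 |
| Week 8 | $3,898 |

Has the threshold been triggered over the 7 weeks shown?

Total aggregate cash receipts: $14,300 + $13,862 + $3,554 + $24,974 + $11,229 + $9,557 + $3,898 = $81,374.
$81,374 ≤ $89,000, so the threshold is not exceeded.

No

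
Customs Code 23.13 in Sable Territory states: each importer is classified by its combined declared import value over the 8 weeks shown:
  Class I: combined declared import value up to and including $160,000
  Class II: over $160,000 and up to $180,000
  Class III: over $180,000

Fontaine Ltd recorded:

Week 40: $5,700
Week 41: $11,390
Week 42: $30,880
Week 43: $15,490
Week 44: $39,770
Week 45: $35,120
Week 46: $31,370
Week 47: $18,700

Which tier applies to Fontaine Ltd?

Combined declared import value: $5,700 + $11,390 + $30,880 + $15,490 + $39,770 + $35,120 + $31,370 + $18,700 = $188,420.
$188,420 > $180,000, so Class III applies.

Class III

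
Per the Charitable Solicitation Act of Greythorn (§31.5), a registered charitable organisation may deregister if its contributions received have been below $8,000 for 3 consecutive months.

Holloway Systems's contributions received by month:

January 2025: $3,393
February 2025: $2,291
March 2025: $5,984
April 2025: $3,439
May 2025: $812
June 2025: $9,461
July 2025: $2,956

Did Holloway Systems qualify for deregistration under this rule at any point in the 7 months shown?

Months below $8,000: January 2025, February 2025, March 2025, April 2025, May 2025, July 2025.
Longest run of consecutive months below the threshold: 5.
5 ≥ 3, so Holloway Systems became eligible.

Yes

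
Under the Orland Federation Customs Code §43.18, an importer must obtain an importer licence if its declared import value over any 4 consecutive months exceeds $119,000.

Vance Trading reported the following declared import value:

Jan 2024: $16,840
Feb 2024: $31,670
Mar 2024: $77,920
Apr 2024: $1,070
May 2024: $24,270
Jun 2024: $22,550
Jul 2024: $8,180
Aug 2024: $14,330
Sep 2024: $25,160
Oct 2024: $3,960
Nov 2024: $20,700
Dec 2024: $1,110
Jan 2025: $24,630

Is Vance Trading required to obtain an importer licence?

Yes

Jan 2024–Apr 2024: $16,840 + $31,670 + $77,920 + $1,070 = $127,500 (over)
Feb 2024–May 2024: $31,670 + $77,920 + $1,070 + $24,270 = $134,930 (over)
Mar 2024–Jun 2024: $77,920 + $1,070 + $24,270 + $22,550 = $125,810 (over)
Apr 2024–Jul 2024: $1,070 + $24,270 + $22,550 + $8,180 = $56,070 (under)
May 2024–Aug 2024: $24,270 + $22,550 + $8,180 + $14,330 = $69,330 (under)
Jun 2024–Sep 2024: $22,550 + $8,180 + $14,330 + $25,160 = $70,220 (under)
Jul 2024–Oct 2024: $8,180 + $14,330 + $25,160 + $3,960 = $51,630 (under)
Aug 2024–Nov 2024: $14,330 + $25,160 + $3,960 + $20,700 = $64,150 (under)
Sep 2024–Dec 2024: $25,160 + $3,960 + $20,700 + $1,110 = $50,930 (under)
Oct 2024–Jan 2025: $3,960 + $20,700 + $1,110 + $24,630 = $50,400 (under)
At least one window exceeds $119,000.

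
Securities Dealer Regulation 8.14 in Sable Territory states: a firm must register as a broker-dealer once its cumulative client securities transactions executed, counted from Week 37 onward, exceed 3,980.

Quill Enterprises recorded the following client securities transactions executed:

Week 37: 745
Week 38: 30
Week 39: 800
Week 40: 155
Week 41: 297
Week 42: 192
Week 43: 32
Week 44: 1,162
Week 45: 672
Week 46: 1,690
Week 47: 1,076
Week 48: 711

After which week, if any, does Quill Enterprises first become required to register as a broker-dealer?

Through Week 37: 745
Through Week 38: 775
Through Week 39: 1,575
Through Week 40: 1,730
Through Week 41: 2,027
Through Week 42: 2,219
Through Week 43: 2,251
Through Week 44: 3,413
Through Week 45: 4,085 ← exceeds threshold

Week 45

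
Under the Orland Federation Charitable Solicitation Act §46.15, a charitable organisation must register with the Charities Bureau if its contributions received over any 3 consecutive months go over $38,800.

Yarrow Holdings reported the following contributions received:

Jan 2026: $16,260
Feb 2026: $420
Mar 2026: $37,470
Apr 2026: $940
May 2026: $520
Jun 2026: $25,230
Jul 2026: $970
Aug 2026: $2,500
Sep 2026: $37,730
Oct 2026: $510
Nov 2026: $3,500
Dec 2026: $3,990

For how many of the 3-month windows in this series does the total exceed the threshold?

Jan 2026–Mar 2026: $16,260 + $420 + $37,470 = $54,150 (over)
Feb 2026–Apr 2026: $420 + $37,470 + $940 = $38,830 (over)
Mar 2026–May 2026: $37,470 + $940 + $520 = $38,930 (over)
Apr 2026–Jun 2026: $940 + $520 + $25,230 = $26,690 (under)
May 2026–Jul 2026: $520 + $25,230 + $970 = $26,720 (under)
Jun 2026–Aug 2026: $25,230 + $970 + $2,500 = $28,700 (under)
Jul 2026–Sep 2026: $970 + $2,500 + $37,730 = $41,200 (over)
Aug 2026–Oct 2026: $2,500 + $37,730 + $510 = $40,740 (over)
Sep 2026–Nov 2026: $37,730 + $510 + $3,500 = $41,740 (over)
Oct 2026–Dec 2026: $510 + $3,500 + $3,990 = $8,000 (under)
6 windows exceed the threshold.

6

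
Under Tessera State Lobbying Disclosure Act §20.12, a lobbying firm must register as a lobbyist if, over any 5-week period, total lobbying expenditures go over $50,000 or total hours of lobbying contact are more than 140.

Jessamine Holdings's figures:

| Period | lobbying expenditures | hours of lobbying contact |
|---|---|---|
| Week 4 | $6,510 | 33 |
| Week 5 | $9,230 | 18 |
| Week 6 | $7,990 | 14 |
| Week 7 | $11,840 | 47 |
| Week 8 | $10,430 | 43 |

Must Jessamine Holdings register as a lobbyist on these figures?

Total lobbying expenditures: $6,510 + $9,230 + $7,990 + $11,840 + $10,430 = $46,000 (≤ $50,000).
Total hours of lobbying contact: 33 + 18 + 14 + 47 + 43 = 155 (> 140).
The test is 'or': at least one threshold is exceeded.

Yes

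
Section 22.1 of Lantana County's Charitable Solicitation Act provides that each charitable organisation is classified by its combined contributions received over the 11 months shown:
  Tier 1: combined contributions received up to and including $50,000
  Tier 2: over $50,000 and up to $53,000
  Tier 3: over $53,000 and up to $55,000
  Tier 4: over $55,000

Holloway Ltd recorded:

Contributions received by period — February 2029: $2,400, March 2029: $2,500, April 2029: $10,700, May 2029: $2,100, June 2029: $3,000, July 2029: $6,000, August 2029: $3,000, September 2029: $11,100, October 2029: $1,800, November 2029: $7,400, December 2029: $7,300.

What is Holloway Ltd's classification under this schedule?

Tier 4

Combined contributions received: $2,400 + $2,500 + $10,700 + $2,100 + $3,000 + $6,000 + $3,000 + $11,100 + $1,800 + $7,400 + $7,300 = $57,300.
$57,300 > $55,000, so Tier 4 applies.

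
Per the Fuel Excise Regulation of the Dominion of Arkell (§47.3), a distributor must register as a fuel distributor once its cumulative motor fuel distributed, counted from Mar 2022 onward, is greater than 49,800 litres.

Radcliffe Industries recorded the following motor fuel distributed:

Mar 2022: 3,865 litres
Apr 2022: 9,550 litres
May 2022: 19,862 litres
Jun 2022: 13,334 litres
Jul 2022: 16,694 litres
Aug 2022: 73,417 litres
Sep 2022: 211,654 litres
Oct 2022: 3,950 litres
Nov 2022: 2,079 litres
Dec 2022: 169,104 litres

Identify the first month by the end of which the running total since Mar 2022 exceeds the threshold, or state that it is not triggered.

Jul 2022

Through Mar 2022: 3,865 litres
Through Apr 2022: 13,415 litres
Through May 2022: 33,277 litres
Through Jun 2022: 46,611 litres
Through Jul 2022: 63,305 litres ← exceeds threshold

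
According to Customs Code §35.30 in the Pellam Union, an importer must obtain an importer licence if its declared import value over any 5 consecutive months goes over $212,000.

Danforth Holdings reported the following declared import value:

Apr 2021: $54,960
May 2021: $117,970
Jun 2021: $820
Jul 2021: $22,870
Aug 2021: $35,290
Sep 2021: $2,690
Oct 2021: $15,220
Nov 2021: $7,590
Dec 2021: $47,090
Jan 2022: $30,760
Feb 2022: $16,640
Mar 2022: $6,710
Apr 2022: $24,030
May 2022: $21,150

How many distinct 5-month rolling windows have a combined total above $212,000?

Apr 2021–Aug 2021: $54,960 + $117,970 + $820 + $22,870 + $35,290 = $231,910 (over)
May 2021–Sep 2021: $117,970 + $820 + $22,870 + $35,290 + $2,690 = $179,640 (under)
Jun 2021–Oct 2021: $820 + $22,870 + $35,290 + $2,690 + $15,220 = $76,890 (under)
Jul 2021–Nov 2021: $22,870 + $35,290 + $2,690 + $15,220 + $7,590 = $83,660 (under)
Aug 2021–Dec 2021: $35,290 + $2,690 + $15,220 + $7,590 + $47,090 = $107,880 (under)
Sep 2021–Jan 2022: $2,690 + $15,220 + $7,590 + $47,090 + $30,760 = $103,350 (under)
Oct 2021–Feb 2022: $15,220 + $7,590 + $47,090 + $30,760 + $16,640 = $117,300 (under)
Nov 2021–Mar 2022: $7,590 + $47,090 + $30,760 + $16,640 + $6,710 = $108,790 (under)
Dec 2021–Apr 2022: $47,090 + $30,760 + $16,640 + $6,710 + $24,030 = $125,230 (under)
Jan 2022–May 2022: $30,760 + $16,640 + $6,710 + $24,030 + $21,150 = $99,290 (under)
1 window exceeds the threshold.

1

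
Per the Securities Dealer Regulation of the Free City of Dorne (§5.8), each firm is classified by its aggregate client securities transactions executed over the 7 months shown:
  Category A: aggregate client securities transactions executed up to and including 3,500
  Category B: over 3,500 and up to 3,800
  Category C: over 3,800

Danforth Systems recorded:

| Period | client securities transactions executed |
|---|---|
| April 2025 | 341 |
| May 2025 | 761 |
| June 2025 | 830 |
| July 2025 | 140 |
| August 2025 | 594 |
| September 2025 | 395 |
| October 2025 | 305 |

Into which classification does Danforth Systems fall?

Category A

Aggregate client securities transactions executed: 341 + 761 + 830 + 140 + 594 + 395 + 305 = 3,366.
3,366 ≤ 3,500, so Category A applies.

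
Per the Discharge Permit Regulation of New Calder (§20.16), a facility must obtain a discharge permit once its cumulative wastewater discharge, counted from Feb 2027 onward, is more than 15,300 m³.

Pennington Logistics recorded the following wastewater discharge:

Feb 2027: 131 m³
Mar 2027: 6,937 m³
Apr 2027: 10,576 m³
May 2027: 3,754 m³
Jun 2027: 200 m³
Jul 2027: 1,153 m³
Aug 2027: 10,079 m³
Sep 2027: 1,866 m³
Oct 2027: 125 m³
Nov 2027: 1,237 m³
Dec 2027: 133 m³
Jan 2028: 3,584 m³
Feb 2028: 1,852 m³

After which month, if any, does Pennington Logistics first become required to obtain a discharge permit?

Through Feb 2027: 131 m³
Through Mar 2027: 7,068 m³
Through Apr 2027: 17,644 m³ ← exceeds threshold

Apr 2027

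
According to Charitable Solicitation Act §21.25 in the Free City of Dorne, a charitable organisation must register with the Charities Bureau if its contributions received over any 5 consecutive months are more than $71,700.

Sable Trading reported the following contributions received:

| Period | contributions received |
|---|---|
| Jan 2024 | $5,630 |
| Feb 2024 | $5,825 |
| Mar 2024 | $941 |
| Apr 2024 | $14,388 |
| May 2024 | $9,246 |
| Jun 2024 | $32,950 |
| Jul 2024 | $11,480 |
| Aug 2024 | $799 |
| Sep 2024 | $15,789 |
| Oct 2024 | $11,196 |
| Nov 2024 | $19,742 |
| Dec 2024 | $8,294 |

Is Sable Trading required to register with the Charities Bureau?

Yes

Jan 2024–May 2024: $5,630 + $5,825 + $941 + $14,388 + $9,246 = $36,030 (under)
Feb 2024–Jun 2024: $5,825 + $941 + $14,388 + $9,246 + $32,950 = $63,350 (under)
Mar 2024–Jul 2024: $941 + $14,388 + $9,246 + $32,950 + $11,480 = $69,005 (under)
Apr 2024–Aug 2024: $14,388 + $9,246 + $32,950 + $11,480 + $799 = $68,863 (under)
May 2024–Sep 2024: $9,246 + $32,950 + $11,480 + $799 + $15,789 = $70,264 (under)
Jun 2024–Oct 2024: $32,950 + $11,480 + $799 + $15,789 + $11,196 = $72,214 (over)
Jul 2024–Nov 2024: $11,480 + $799 + $15,789 + $11,196 + $19,742 = $59,006 (under)
Aug 2024–Dec 2024: $799 + $15,789 + $11,196 + $19,742 + $8,294 = $55,820 (under)
At least one window exceeds $71,700.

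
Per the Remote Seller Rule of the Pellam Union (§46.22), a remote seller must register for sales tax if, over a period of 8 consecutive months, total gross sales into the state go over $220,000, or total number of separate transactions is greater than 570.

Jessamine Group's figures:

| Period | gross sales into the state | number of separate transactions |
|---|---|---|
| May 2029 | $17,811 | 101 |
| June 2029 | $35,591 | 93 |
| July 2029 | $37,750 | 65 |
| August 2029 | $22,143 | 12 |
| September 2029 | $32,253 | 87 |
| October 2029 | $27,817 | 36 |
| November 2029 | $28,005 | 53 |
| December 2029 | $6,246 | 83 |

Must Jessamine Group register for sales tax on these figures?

No

Total gross sales into the state: $17,811 + $35,591 + $37,750 + $22,143 + $32,253 + $27,817 + $28,005 + $6,246 = $207,616 (≤ $220,000).
Total number of separate transactions: 101 + 93 + 65 + 12 + 87 + 36 + 53 + 83 = 530 (≤ 570).
The test is 'or': neither threshold is exceeded.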